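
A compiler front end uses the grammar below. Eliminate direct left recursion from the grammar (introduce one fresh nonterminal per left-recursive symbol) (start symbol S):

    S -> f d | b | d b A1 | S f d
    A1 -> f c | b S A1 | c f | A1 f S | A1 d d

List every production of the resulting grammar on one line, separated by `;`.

S, A1 are directly left-recursive.
For S: α = {f d}, β = {f d, b, d b A1}. Rewrite as S → β S' and S' → α S' | ε.
For A1: α = {f S, d d}, β = {f c, b S A1, c f}. Rewrite as A1 → β A1' and A1' → α A1' | ε.

S -> f d S' | b S' | d b A1 S'; A1 -> f c A1' | b S A1 A1' | c f A1'; S' -> f d S' | ε; A1' -> f S A1' | d d A1' | ε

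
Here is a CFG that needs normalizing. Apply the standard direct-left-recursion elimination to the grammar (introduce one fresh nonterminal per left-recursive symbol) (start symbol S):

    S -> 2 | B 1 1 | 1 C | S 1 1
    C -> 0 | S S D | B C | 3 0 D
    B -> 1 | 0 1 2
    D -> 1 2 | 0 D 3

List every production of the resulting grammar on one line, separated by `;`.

Left recursion appears on S.
For S: α = {1 1}, β = {2, B 1 1, 1 C}. Rewrite as S → β S' and S' → α S' | ε.

S -> 2 S' | B 1 1 S' | 1 C S'; C -> 0 | S S D | B C | 3 0 D; B -> 1 | 0 1 2; D -> 1 2 | 0 D 3; S' -> 1 1 S' | eps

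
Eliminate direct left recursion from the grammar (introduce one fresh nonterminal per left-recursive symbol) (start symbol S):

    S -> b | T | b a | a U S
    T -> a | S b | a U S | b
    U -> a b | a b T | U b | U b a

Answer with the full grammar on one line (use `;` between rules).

Left recursion appears on U.
For U: α = {b, b a}, β = {a b, a b T}. Rewrite as U → β U' and U' → α U' | ε.

S -> b | T | b a | a U S; T -> a | S b | a U S | b; U -> a b U' | a b T U'; U' -> b U' | b a U' | ε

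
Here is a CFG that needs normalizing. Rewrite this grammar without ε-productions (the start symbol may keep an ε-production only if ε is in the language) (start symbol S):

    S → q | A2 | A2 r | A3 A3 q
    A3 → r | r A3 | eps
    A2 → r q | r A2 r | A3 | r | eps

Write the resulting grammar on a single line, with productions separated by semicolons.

S → q | A2 | A2 r | r | A3 A3 q | A3 q | eps; A3 → r | r A3; A2 → r q | r A2 r | r r | A3 | r

Nullable set = {A2, A3, S}.
ε ∈ L(G) since S is nullable, so keep S → ε.
Expand every rule over subsets of its nullable positions: S → A2 r gives A2 r | r. S → A3 A3 q gives A3 A3 q | A3 q. A2 → r A2 r gives r A2 r | r r.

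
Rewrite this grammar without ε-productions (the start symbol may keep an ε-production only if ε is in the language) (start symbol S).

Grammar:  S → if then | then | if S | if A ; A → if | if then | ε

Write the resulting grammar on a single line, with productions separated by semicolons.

S → if then | then | if S | if A | if; A → if | if then

Nullable set = {A}.
ε ∉ L(G), so no ε-production is kept.
Add the nullable-subset variants: S → if A gives if A | if.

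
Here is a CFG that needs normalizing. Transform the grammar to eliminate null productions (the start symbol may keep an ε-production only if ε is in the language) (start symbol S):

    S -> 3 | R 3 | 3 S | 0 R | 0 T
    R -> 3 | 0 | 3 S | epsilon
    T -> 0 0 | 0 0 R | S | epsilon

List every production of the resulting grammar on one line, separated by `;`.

The nullable symbols are {R, T}.
ε ∉ L(G), so no ε-production is kept.
For each production, add variants omitting each subset of nullable occurrences: S → 0 R gives 0 R | 0.

S -> 3 | R 3 | 3 S | 0 R | 0 | 0 T; R -> 3 | 0 | 3 S; T -> 0 0 | 0 0 R | S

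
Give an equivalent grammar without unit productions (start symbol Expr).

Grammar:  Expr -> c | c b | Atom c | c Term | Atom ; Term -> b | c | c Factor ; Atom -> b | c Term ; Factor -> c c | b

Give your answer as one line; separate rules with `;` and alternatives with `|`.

Expr -> b | c Term | c | c b | Atom c; Term -> b | c | c Factor; Atom -> b | c Term; Factor -> c c | b

Unit pairs: Expr ⇒* {Atom}.
Replace each nonterminal's rules with the union of the non-unit rules of every nonterminal it unit-derives.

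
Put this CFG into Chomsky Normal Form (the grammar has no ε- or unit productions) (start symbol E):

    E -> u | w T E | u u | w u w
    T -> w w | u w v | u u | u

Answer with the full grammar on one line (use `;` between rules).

Introduce a nonterminal for each terminal appearing in a rule of length ≥ 2: X1 → w, X2 → u, X3 → v.
Binarize each right-hand side of length ≥ 3 by chaining fresh nonterminals (Y1, Y2, …): affected rules were E → X1 T E; E → X1 X2 X1; T → X2 X1 X3.

E -> u | X1 Y1 | X2 X2 | X1 Y2; T -> X1 X1 | X2 Y3 | X2 X2 | u; X1 -> w; X2 -> u; X3 -> v; Y1 -> T E; Y2 -> X2 X1; Y3 -> X1 X3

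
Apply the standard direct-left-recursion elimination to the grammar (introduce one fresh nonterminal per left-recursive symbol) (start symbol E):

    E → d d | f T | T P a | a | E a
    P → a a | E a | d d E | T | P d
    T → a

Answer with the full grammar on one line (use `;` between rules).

E, P are directly left-recursive.
For E: α = {a}, β = {d d, f T, T P a, a}. Rewrite as E → β E' and E' → α E' | ε.
For P: α = {d}, β = {a a, E a, d d E, T}. Rewrite as P → β P' and P' → α P' | ε.

E → d d E' | f T E' | T P a E' | a E'; P → a a P' | E a P' | d d E P' | T P'; T → a; E' → a E' | ε; P' → d P' | ε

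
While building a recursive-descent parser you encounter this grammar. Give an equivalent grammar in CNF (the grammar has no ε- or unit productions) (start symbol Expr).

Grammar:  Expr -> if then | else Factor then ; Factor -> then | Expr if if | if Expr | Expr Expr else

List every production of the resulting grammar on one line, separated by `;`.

Introduce a nonterminal for each terminal appearing in a rule of length ≥ 2: X1 → if, X2 → then, X3 → else.
Binarize each right-hand side of length ≥ 3 by chaining fresh nonterminals (Y1, Y2, …): affected rules were Expr → X3 Factor X2; Factor → Expr X1 X1; Factor → Expr Expr X3.

Expr -> X1 X2 | X3 Y1; Factor -> then | Expr Y2 | X1 Expr | Expr Y3; X1 -> if; X2 -> then; X3 -> else; Y1 -> Factor X2; Y2 -> X1 X1; Y3 -> Expr X3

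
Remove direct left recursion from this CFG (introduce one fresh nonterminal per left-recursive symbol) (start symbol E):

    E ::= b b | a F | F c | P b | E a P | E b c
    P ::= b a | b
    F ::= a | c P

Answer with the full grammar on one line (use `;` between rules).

E is directly left-recursive.
For E: α = {a P, b c}, β = {b b, a F, F c, P b}. Rewrite as E → β E' and E' → α E' | ε.

E ::= b b E' | a F E' | F c E' | P b E'; P ::= b a | b; F ::= a | c P; E' ::= a P E' | b c E' | ε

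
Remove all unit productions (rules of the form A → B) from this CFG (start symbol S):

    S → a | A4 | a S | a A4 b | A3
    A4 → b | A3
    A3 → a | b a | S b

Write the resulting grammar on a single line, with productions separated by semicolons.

Unit pairs: A4 ⇒* {A3}; S ⇒* {A3, A4}.
For each unit pair (A, B), copy every non-unit production of B to A, then drop all unit productions.

S → b | a | a S | a A4 b | b a | S b; A4 → b | a | b a | S b; A3 → a | b a | S b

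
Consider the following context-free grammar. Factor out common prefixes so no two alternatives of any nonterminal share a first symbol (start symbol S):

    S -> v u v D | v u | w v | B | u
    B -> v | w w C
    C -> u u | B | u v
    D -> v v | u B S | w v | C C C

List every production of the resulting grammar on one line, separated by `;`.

S has alternatives sharing prefix 'v u': factor to S → v u S' with S' → v D | ε.
C has alternatives sharing prefix 'u': factor to C → u C' with C' → u | v.

S -> w v | B | u | v u S'; B -> v | w w C; C -> B | u C'; D -> v v | u B S | w v | C C C; S' -> v D | ε; C' -> u | v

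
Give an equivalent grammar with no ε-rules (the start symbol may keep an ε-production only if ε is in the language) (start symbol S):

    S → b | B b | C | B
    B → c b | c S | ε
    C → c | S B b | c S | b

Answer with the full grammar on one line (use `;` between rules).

S → b | B b | C | B | ε; B → c b | c S | c; C → c | S B b | S b | B b | b | c S

Nullable set = {B, S}.
ε ∈ L(G) since S is nullable, so keep S → ε.
For each production, add variants omitting each subset of nullable occurrences: B → c S gives c S | c. C → S B b gives S B b | S b | B b | b.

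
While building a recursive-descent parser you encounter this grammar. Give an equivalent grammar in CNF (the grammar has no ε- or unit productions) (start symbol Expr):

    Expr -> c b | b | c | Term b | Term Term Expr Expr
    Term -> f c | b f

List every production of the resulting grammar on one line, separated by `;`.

Expr -> X1 X2 | b | c | Term X2 | Term Y1; Term -> X3 X1 | X2 X3; X1 -> c; X2 -> b; X3 -> f; Y1 -> Term Y2; Y2 -> Expr Expr

Introduce a nonterminal for each terminal appearing in a rule of length ≥ 2: X1 → c, X2 → b, X3 → f.
Binarize each right-hand side of length ≥ 3 by chaining fresh nonterminals (Y1, Y2, …): affected rules were Expr → Term Term Expr Expr.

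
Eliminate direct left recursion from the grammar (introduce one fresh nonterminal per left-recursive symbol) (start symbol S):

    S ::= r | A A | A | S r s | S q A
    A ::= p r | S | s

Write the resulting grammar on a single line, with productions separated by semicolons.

Directly left-recursive nonterminal: S.
For S: α = {r s, q A}, β = {r, A A, A}. Rewrite as S → β S' and S' → α S' | ε.

S ::= r S' | A A S' | A S'; A ::= p r | S | s; S' ::= r s S' | q A S' | epsilon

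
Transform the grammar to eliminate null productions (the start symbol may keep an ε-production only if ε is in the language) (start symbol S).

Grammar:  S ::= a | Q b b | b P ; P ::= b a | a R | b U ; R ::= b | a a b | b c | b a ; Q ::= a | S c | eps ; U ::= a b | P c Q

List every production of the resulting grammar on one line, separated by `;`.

Nullable set = {Q}.
ε ∉ L(G), so no ε-production is kept.
Expand every rule over subsets of its nullable positions: S → Q b b gives Q b b | b b. U → P c Q gives P c Q | P c.

S ::= a | Q b b | b b | b P; P ::= b a | a R | b U; R ::= b | a a b | b c | b a; Q ::= a | S c; U ::= a b | P c Q | P c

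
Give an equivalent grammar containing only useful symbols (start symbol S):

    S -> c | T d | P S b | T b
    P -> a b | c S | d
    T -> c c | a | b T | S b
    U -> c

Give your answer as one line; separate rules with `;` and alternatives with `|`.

Generating nonterminals: {P, S, T, U}.
Reachable from S after that: {P, S, T}.
Removed useless symbols: {U} and every production mentioning them.

S -> c | T d | P S b | T b; P -> a b | c S | d; T -> c c | a | b T | S b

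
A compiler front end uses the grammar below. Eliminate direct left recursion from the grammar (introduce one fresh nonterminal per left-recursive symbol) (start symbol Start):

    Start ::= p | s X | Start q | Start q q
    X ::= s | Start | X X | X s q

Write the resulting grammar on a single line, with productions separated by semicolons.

Start ::= p Start1 | s X Start1; X ::= s X1 | Start X1; Start1 ::= q Start1 | q q Start1 | ε; X1 ::= X X1 | s q X1 | ε

Start, X are directly left-recursive.
For Start: α = {q, q q}, β = {p, s X}. Rewrite as Start → β Start1 and Start1 → α Start1 | ε.
For X: α = {X, s q}, β = {s, Start}. Rewrite as X → β X1 and X1 → α X1 | ε.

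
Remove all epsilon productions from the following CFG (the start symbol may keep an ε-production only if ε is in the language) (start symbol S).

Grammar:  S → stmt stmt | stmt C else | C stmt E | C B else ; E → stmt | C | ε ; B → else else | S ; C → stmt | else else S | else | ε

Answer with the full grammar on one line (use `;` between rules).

Nullable nonterminals: {C, E}.
ε ∉ L(G), so no ε-production is kept.
Expand every rule over subsets of its nullable positions: S → stmt C else gives stmt C else | stmt else. S → C stmt E gives C stmt E | C stmt | stmt E | stmt. S → C B else gives C B else | B else.

S → stmt stmt | stmt C else | stmt else | C stmt E | C stmt | stmt E | stmt | C B else | B else; E → stmt | C; B → else else | S; C → stmt | else else S | else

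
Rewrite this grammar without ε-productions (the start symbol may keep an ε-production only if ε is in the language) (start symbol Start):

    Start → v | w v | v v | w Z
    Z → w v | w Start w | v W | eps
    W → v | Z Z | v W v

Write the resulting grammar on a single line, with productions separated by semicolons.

Nullable nonterminals: {W, Z}.
ε ∉ L(G), so no ε-production is kept.
Expand every rule over subsets of its nullable positions: Start → w Z gives w Z | w. Z → v W gives v W | v. W → Z Z gives Z Z | Z. W → v W v gives v W v | v v.

Start → v | w v | v v | w Z | w; Z → w v | w Start w | v W | v; W → v | Z Z | Z | v W v | v v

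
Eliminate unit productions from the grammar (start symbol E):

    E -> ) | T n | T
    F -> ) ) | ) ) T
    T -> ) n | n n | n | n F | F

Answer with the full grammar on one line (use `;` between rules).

Unit pairs: E ⇒* {F, T}; T ⇒* {F}.
For every A with A ⇒* B via unit rules, add B's non-unit alternatives to A; then delete every rule of the form X → Y.

E -> ) | T n | ) ) | ) ) T | ) n | n n | n | n F; F -> ) ) | ) ) T; T -> ) ) | ) ) T | ) n | n n | n | n F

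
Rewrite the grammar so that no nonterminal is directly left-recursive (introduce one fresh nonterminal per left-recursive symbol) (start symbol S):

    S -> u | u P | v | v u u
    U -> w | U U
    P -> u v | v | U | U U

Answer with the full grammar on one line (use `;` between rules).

S -> u | u P | v | v u u; U -> w U'; P -> u v | v | U | U U; U' -> U U' | eps

Left recursion appears on U.
For U: α = {U}, β = {w}. Rewrite as U → β U' and U' → α U' | ε.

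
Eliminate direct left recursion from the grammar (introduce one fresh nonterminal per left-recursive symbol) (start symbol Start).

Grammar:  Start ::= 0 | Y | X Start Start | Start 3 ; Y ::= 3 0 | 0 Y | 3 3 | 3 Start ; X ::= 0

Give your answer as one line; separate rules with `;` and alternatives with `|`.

Left recursion appears on Start.
For Start: α = {3}, β = {0, Y, X Start Start}. Rewrite as Start → β Start1 and Start1 → α Start1 | ε.

Start ::= 0 Start1 | Y Start1 | X Start Start Start1; Y ::= 3 0 | 0 Y | 3 3 | 3 Start; X ::= 0; Start1 ::= 3 Start1 | ε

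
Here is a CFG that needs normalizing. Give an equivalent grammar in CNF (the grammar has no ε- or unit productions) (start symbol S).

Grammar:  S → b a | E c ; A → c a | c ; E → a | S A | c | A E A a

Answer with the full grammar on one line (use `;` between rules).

S → X1 X2 | E X3; A → X3 X2 | c; E → a | S A | c | A Y1; X1 → b; X2 → a; X3 → c; Y1 → E Y2; Y2 → A X2

Introduce a nonterminal for each terminal appearing in a rule of length ≥ 2: X1 → b, X2 → a, X3 → c.
Binarize each right-hand side of length ≥ 3 by chaining fresh nonterminals (Y1, Y2, …): affected rules were E → A E A X2.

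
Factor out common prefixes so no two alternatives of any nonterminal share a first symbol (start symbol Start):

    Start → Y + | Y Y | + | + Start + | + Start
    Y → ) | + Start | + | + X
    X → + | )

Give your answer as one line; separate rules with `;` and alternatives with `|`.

Start has alternatives sharing prefix '+': factor to Start → + Start1 with Start1 → ε | Start + | Start.
Start has alternatives sharing prefix 'Y': factor to Start → Y Start2 with Start2 → + | Y.
Y has alternatives sharing prefix '+': factor to Y → + Y1 with Y1 → Start | ε | X.
Start1 has alternatives sharing prefix 'Start': factor to Start1 → Start Start11 with Start11 → + | ε.

Start → + Start1 | Y Start2; Y → ) | + Y1; X → + | ); Start1 → eps | Start Start11; Start2 → + | Y; Y1 → Start | eps | X; Start11 → + | eps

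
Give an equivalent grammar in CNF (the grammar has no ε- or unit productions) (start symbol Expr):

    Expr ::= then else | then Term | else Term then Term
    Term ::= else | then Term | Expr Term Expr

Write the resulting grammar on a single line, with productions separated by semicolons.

Introduce a nonterminal for each terminal appearing in a rule of length ≥ 2: X1 → then, X2 → else.
Binarize each right-hand side of length ≥ 3 by chaining fresh nonterminals (Y1, Y2, …): affected rules were Expr → X2 Term X1 Term; Term → Expr Term Expr.

Expr ::= X1 X2 | X1 Term | X2 Y1; Term ::= else | X1 Term | Expr Y3; X1 ::= then; X2 ::= else; Y1 ::= Term Y2; Y2 ::= X1 Term; Y3 ::= Term Expr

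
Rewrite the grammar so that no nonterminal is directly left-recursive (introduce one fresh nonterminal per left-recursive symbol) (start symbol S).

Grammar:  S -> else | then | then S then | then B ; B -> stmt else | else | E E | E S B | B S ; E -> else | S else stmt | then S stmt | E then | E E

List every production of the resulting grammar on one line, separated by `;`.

Left recursion appears on B, E.
For B: α = {S}, β = {stmt else, else, E E, E S B}. Rewrite as B → β B' and B' → α B' | ε.
For E: α = {then, E}, β = {else, S else stmt, then S stmt}. Rewrite as E → β E' and E' → α E' | ε.

S -> else | then | then S then | then B; B -> stmt else B' | else B' | E E B' | E S B B'; E -> else E' | S else stmt E' | then S stmt E'; B' -> S B' | eps; E' -> then E' | E E' | eps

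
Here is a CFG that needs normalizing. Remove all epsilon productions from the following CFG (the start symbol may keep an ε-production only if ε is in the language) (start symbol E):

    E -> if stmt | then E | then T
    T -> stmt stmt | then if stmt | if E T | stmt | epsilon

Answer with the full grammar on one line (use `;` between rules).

Nullable set = {T}.
ε ∉ L(G), so no ε-production is kept.
Add the nullable-subset variants: E → then T gives then T | then. T → if E T gives if E T | if E.

E -> if stmt | then E | then T | then; T -> stmt stmt | then if stmt | if E T | if E | stmt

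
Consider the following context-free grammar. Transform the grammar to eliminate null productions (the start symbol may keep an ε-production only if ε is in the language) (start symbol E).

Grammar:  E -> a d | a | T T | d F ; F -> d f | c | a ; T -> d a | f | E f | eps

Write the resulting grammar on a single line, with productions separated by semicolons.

Nullable nonterminals: {E, T}.
ε ∈ L(G) since E is nullable, so keep E → ε.
Expand every rule over subsets of its nullable positions: E → T T gives T T | T.

E -> a d | a | T T | T | d F | ε; F -> d f | c | a; T -> d a | f | E f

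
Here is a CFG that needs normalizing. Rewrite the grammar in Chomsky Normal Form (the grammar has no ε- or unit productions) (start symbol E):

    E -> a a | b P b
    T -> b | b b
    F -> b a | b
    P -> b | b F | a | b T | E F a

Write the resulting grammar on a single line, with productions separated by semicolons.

Introduce a nonterminal for each terminal appearing in a rule of length ≥ 2: X1 → a, X2 → b.
Binarize each right-hand side of length ≥ 3 by chaining fresh nonterminals (Y1, Y2, …): affected rules were E → X2 P X2; P → E F X1.

E -> X1 X1 | X2 Y1; T -> b | X2 X2; F -> X2 X1 | b; P -> b | X2 F | a | X2 T | E Y2; X1 -> a; X2 -> b; Y1 -> P X2; Y2 -> F X1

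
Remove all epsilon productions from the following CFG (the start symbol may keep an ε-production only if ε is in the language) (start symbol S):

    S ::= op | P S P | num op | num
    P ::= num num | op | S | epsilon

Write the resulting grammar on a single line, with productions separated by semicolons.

Nullable set = {P}.
ε ∉ L(G), so no ε-production is kept.
Add the nullable-subset variants: S → P S P gives P S P | P S | S P.

S ::= op | P S P | P S | S P | num op | num; P ::= num num | op | S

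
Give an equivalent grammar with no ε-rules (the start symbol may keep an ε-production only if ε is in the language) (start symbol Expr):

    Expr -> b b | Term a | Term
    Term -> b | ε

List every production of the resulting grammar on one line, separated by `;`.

Expr -> b b | Term a | a | Term | ε; Term -> b

The nullable symbols are {Expr, Term}.
ε ∈ L(G) since Expr is nullable, so keep Expr → ε.
For each production, add variants omitting each subset of nullable occurrences: Expr → Term a gives Term a | a.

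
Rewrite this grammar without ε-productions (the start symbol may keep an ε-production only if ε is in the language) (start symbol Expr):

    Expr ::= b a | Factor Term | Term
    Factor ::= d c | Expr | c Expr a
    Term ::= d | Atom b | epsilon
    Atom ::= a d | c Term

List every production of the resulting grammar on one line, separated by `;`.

Nullable set = {Expr, Factor, Term}.
ε ∈ L(G) since Expr is nullable, so keep Expr → ε.
Add the nullable-subset variants: Expr → Factor Term gives Factor Term | Factor | Term. Factor → c Expr a gives c Expr a | c a. Atom → c Term gives c Term | c.

Expr ::= b a | Factor Term | Factor | Term | ε; Factor ::= d c | Expr | c Expr a | c a; Term ::= d | Atom b; Atom ::= a d | c Term | c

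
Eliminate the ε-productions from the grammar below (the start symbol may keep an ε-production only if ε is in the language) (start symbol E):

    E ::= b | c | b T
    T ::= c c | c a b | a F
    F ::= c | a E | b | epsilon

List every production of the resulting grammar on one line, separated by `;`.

E ::= b | c | b T; T ::= c c | c a b | a F | a; F ::= c | a E | b

Nullable set = {F}.
ε ∉ L(G), so no ε-production is kept.
For each production, add variants omitting each subset of nullable occurrences: T → a F gives a F | a.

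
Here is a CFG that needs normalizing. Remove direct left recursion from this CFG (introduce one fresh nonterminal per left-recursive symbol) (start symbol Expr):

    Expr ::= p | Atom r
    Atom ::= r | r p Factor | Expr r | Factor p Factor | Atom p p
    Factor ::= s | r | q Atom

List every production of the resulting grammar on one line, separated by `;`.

Expr ::= p | Atom r; Atom ::= r Atom1 | r p Factor Atom1 | Expr r Atom1 | Factor p Factor Atom1; Factor ::= s | r | q Atom; Atom1 ::= p p Atom1 | ε

Left recursion appears on Atom.
For Atom: α = {p p}, β = {r, r p Factor, Expr r, Factor p Factor}. Rewrite as Atom → β Atom1 and Atom1 → α Atom1 | ε.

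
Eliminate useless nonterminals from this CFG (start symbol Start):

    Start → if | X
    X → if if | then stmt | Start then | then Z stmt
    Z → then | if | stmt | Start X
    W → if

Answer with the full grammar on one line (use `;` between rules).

Start → if | X; X → if if | then stmt | Start then | then Z stmt; Z → then | if | stmt | Start X

Generating nonterminals: {Start, W, X, Z}.
Reachable from Start after that: {Start, X, Z}.
Removed useless symbols: {W} and every production mentioning them.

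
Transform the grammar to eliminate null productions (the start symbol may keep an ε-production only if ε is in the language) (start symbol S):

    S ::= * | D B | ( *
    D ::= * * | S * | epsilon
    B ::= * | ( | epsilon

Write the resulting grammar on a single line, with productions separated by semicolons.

The nullable symbols are {B, D, S}.
ε ∈ L(G) since S is nullable, so keep S → ε.
For each production, add variants omitting each subset of nullable occurrences: S → D B gives D B | D | B. D → S * gives S * | *.

S ::= * | D B | D | B | ( * | epsilon; D ::= * * | S * | *; B ::= * | (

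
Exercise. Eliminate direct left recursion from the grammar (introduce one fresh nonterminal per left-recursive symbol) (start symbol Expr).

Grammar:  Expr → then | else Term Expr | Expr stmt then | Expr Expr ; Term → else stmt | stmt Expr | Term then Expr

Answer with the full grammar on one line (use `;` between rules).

Expr → then Expr1 | else Term Expr Expr1; Term → else stmt Term1 | stmt Expr Term1; Expr1 → stmt then Expr1 | Expr Expr1 | ε; Term1 → then Expr Term1 | ε

Directly left-recursive nonterminals: Expr, Term.
For Expr: α = {stmt then, Expr}, β = {then, else Term Expr}. Rewrite as Expr → β Expr1 and Expr1 → α Expr1 | ε.
For Term: α = {then Expr}, β = {else stmt, stmt Expr}. Rewrite as Term → β Term1 and Term1 → α Term1 | ε.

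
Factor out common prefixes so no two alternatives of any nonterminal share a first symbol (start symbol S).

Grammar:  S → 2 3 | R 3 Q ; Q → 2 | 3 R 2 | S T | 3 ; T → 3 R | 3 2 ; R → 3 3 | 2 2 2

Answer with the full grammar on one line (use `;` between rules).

Q has alternatives sharing prefix '3': factor to Q → 3 Q' with Q' → R 2 | ε.
T has alternatives sharing prefix '3': factor to T → 3 T' with T' → R | 2.

S → 2 3 | R 3 Q; Q → 2 | S T | 3 Q'; T → 3 T'; R → 3 3 | 2 2 2; Q' → R 2 | ε; T' → R | 2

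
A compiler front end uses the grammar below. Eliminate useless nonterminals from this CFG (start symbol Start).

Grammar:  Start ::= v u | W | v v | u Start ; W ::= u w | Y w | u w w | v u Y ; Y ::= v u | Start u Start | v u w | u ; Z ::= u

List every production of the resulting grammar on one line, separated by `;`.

Generating nonterminals: {Start, W, Y, Z}.
Reachable from Start after that: {Start, W, Y}.
Removed useless symbols: {Z} and every production mentioning them.

Start ::= v u | W | v v | u Start; W ::= u w | Y w | u w w | v u Y; Y ::= v u | Start u Start | v u w | u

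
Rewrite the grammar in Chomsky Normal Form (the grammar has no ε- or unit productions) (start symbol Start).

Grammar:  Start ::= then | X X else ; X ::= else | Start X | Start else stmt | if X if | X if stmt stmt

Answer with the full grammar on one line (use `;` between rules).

Introduce a nonterminal for each terminal appearing in a rule of length ≥ 2: X1 → else, X2 → stmt, X3 → if.
Binarize each right-hand side of length ≥ 3 by chaining fresh nonterminals (Y1, Y2, …): affected rules were Start → X X X1; X → Start X1 X2; X → X3 X X3; X → X X3 X2 X2.

Start ::= then | X Y1; X ::= else | Start X | Start Y2 | X3 Y3 | X Y4; X1 ::= else; X2 ::= stmt; X3 ::= if; Y1 ::= X X1; Y2 ::= X1 X2; Y3 ::= X X3; Y4 ::= X3 Y5; Y5 ::= X2 X2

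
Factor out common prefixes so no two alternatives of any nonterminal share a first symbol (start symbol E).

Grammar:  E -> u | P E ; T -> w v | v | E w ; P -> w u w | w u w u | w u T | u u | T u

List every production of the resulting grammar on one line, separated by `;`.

P has alternatives sharing prefix 'w u': factor to P → w u P' with P' → w | w u | T.
P' has alternatives sharing prefix 'w': factor to P' → w P'' with P'' → ε | u.

E -> u | P E; T -> w v | v | E w; P -> u u | T u | w u P'; P' -> T | w P''; P'' -> ε | u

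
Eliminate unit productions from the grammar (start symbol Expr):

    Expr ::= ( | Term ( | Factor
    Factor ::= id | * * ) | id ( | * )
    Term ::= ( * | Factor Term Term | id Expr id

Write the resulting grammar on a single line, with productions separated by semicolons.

Expr ::= id | * * ) | id ( | * ) | ( | Term (; Factor ::= id | * * ) | id ( | * ); Term ::= ( * | Factor Term Term | id Expr id

Unit pairs: Expr ⇒* {Factor}.
For each unit pair (A, B), copy every non-unit production of B to A, then drop all unit productions.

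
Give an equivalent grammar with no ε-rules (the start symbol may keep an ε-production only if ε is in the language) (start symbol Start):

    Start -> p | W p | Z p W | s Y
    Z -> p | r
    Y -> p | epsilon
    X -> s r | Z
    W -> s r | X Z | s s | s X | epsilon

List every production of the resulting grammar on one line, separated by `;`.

Start -> p | W p | Z p W | Z p | s Y | s; Z -> p | r; Y -> p; X -> s r | Z; W -> s r | X Z | s s | s X

Nullable nonterminals: {W, Y}.
ε ∉ L(G), so no ε-production is kept.
For each production, add variants omitting each subset of nullable occurrences: Start → Z p W gives Z p W | Z p. Start → s Y gives s Y | s.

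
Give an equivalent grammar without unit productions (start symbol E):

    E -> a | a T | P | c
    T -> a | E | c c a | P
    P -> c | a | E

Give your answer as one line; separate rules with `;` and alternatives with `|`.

Unit pairs: E ⇒* {P}; P ⇒* {E}; T ⇒* {E, P}.
For each unit pair (A, B), copy every non-unit production of B to A, then drop all unit productions.

E -> a | a T | c; T -> a | a T | c | c c a; P -> a | a T | c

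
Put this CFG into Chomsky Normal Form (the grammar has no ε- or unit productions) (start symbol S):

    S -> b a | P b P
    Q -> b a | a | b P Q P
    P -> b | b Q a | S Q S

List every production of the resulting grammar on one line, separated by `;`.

S -> X1 X2 | P Y1; Q -> X1 X2 | a | X1 Y2; P -> b | X1 Y4 | S Y5; X1 -> b; X2 -> a; Y1 -> X1 P; Y2 -> P Y3; Y3 -> Q P; Y4 -> Q X2; Y5 -> Q S

Introduce a nonterminal for each terminal appearing in a rule of length ≥ 2: X1 → b, X2 → a.
Binarize each right-hand side of length ≥ 3 by chaining fresh nonterminals (Y1, Y2, …): affected rules were S → P X1 P; Q → X1 P Q P; P → X1 Q X2; P → S Q S.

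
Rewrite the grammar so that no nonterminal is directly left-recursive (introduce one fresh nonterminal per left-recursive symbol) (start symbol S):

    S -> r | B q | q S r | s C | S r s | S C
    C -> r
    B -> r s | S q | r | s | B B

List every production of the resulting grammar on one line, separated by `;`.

Directly left-recursive nonterminals: S, B.
For S: α = {r s, C}, β = {r, B q, q S r, s C}. Rewrite as S → β S' and S' → α S' | ε.
For B: α = {B}, β = {r s, S q, r, s}. Rewrite as B → β B' and B' → α B' | ε.

S -> r S' | B q S' | q S r S' | s C S'; C -> r; B -> r s B' | S q B' | r B' | s B'; S' -> r s S' | C S' | epsilon; B' -> B B' | epsilon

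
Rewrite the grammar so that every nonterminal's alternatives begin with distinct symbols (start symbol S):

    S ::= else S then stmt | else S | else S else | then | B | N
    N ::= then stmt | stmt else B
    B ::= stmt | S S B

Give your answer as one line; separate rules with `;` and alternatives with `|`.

S ::= then | B | N | else S S'; N ::= then stmt | stmt else B; B ::= stmt | S S B; S' ::= then stmt | ε | else

S has alternatives sharing prefix 'else S': factor to S → else S S' with S' → then stmt | ε | else.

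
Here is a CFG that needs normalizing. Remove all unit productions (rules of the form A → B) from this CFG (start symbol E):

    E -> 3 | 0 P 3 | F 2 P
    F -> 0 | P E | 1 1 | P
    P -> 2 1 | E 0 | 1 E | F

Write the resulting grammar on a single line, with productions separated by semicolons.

E -> 3 | 0 P 3 | F 2 P; F -> 0 | P E | 1 1 | 2 1 | E 0 | 1 E; P -> 0 | P E | 1 1 | 2 1 | E 0 | 1 E

Unit pairs: F ⇒* {P}; P ⇒* {F}.
For each unit pair (A, B), copy every non-unit production of B to A, then drop all unit productions.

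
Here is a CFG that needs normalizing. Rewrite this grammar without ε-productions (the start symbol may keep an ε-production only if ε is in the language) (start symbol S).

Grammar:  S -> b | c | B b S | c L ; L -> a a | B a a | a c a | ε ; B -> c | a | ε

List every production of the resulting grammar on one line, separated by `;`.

Nullable nonterminals: {B, L}.
ε ∉ L(G), so no ε-production is kept.
For each production, add variants omitting each subset of nullable occurrences: S → B b S gives B b S | b S.

S -> b | c | B b S | b S | c L; L -> a a | B a a | a c a; B -> c | a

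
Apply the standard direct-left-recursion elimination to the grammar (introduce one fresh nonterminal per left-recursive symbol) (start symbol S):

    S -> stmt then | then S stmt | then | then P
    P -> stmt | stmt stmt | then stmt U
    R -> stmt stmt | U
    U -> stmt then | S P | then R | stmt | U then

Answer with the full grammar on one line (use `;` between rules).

Left recursion appears on U.
For U: α = {then}, β = {stmt then, S P, then R, stmt}. Rewrite as U → β U' and U' → α U' | ε.

S -> stmt then | then S stmt | then | then P; P -> stmt | stmt stmt | then stmt U; R -> stmt stmt | U; U -> stmt then U' | S P U' | then R U' | stmt U'; U' -> then U' | ε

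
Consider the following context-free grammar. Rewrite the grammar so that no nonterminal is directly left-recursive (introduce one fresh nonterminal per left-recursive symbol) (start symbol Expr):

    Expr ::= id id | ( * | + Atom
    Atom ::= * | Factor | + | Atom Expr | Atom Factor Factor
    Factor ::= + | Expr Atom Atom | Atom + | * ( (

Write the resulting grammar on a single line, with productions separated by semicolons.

Left recursion appears on Atom.
For Atom: α = {Expr, Factor Factor}, β = {*, Factor, +}. Rewrite as Atom → β Atom1 and Atom1 → α Atom1 | ε.

Expr ::= id id | ( * | + Atom; Atom ::= * Atom1 | Factor Atom1 | + Atom1; Factor ::= + | Expr Atom Atom | Atom + | * ( (; Atom1 ::= Expr Atom1 | Factor Factor Atom1 | ε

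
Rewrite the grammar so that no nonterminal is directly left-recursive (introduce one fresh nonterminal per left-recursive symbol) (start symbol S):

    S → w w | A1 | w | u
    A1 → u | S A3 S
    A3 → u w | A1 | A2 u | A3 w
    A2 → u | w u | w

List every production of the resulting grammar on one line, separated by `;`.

Left recursion appears on A3.
For A3: α = {w}, β = {u w, A1, A2 u}. Rewrite as A3 → β A3' and A3' → α A3' | ε.

S → w w | A1 | w | u; A1 → u | S A3 S; A3 → u w A3' | A1 A3' | A2 u A3'; A2 → u | w u | w; A3' → w A3' | ε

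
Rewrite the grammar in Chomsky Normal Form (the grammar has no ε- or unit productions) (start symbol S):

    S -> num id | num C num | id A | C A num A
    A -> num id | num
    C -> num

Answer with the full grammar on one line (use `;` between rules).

Introduce a nonterminal for each terminal appearing in a rule of length ≥ 2: X1 → num, X2 → id.
Binarize each right-hand side of length ≥ 3 by chaining fresh nonterminals (Y1, Y2, …): affected rules were S → X1 C X1; S → C A X1 A.

S -> X1 X2 | X1 Y1 | X2 A | C Y2; A -> X1 X2 | num; C -> num; X1 -> num; X2 -> id; Y1 -> C X1; Y2 -> A Y3; Y3 -> X1 A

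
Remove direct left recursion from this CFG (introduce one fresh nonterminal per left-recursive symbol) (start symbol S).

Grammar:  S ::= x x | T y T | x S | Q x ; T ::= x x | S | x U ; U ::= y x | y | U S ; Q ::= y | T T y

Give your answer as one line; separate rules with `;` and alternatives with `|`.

S ::= x x | T y T | x S | Q x; T ::= x x | S | x U; U ::= y x U' | y U'; Q ::= y | T T y; U' ::= S U' | ε

Directly left-recursive nonterminal: U.
For U: α = {S}, β = {y x, y}. Rewrite as U → β U' and U' → α U' | ε.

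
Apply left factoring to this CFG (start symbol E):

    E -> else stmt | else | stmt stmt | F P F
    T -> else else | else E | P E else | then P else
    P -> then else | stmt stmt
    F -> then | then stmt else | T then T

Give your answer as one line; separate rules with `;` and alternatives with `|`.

E has alternatives sharing prefix 'else': factor to E → else E' with E' → stmt | ε.
T has alternatives sharing prefix 'else': factor to T → else T' with T' → else | E.
F has alternatives sharing prefix 'then': factor to F → then F' with F' → ε | stmt else.

E -> stmt stmt | F P F | else E'; T -> P E else | then P else | else T'; P -> then else | stmt stmt; F -> T then T | then F'; E' -> stmt | ε; T' -> else | E; F' -> ε | stmt else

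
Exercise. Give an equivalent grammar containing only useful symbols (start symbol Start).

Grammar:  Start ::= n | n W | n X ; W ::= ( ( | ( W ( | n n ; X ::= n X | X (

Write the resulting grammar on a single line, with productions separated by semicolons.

Generating nonterminals: {Start, W}.
Reachable from Start after that: {Start, W}.
Removed useless symbols: {X} and every production mentioning them.

Start ::= n | n W; W ::= ( ( | ( W ( | n n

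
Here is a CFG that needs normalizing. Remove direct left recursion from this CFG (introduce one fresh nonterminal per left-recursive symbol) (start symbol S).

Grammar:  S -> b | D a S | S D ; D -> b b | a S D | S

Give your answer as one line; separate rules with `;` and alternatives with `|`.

S -> b S' | D a S S'; D -> b b | a S D | S; S' -> D S' | ε

Directly left-recursive nonterminal: S.
For S: α = {D}, β = {b, D a S}. Rewrite as S → β S' and S' → α S' | ε.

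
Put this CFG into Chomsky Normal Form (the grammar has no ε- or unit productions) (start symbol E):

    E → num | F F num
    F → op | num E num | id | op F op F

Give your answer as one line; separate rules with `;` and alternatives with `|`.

Introduce a nonterminal for each terminal appearing in a rule of length ≥ 2: X1 → num, X2 → op.
Binarize each right-hand side of length ≥ 3 by chaining fresh nonterminals (Y1, Y2, …): affected rules were E → F F X1; F → X1 E X1; F → X2 F X2 F.

E → num | F Y1; F → op | X1 Y2 | id | X2 Y3; X1 → num; X2 → op; Y1 → F X1; Y2 → E X1; Y3 → F Y4; Y4 → X2 F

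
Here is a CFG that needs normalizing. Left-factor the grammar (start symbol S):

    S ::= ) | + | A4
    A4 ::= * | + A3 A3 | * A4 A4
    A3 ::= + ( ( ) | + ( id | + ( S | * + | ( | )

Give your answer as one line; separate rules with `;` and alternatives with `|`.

A4 has alternatives sharing prefix '*': factor to A4 → * A4' with A4' → ε | A4 A4.
A3 has alternatives sharing prefix '+ (': factor to A3 → + ( A3' with A3' → ( ) | id | S.

S ::= ) | + | A4; A4 ::= + A3 A3 | * A4'; A3 ::= * + | ( | ) | + ( A3'; A4' ::= ε | A4 A4; A3' ::= ( ) | id | S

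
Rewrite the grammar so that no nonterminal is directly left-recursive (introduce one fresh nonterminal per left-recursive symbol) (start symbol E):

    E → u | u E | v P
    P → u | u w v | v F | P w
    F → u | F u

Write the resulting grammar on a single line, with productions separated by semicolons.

Directly left-recursive nonterminals: P, F.
For P: α = {w}, β = {u, u w v, v F}. Rewrite as P → β P' and P' → α P' | ε.
For F: α = {u}, β = {u}. Rewrite as F → β F' and F' → α F' | ε.

E → u | u E | v P; P → u P' | u w v P' | v F P'; F → u F'; P' → w P' | ε; F' → u F' | ε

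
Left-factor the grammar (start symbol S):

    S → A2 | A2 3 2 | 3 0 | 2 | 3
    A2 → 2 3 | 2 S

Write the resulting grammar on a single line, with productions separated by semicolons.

S has alternatives sharing prefix 'A2': factor to S → A2 S' with S' → ε | 3 2.
S has alternatives sharing prefix '3': factor to S → 3 S'' with S'' → 0 | ε.
A2 has alternatives sharing prefix '2': factor to A2 → 2 A2' with A2' → 3 | S.

S → 2 | A2 S' | 3 S''; A2 → 2 A2'; S' → ε | 3 2; S'' → 0 | ε; A2' → 3 | S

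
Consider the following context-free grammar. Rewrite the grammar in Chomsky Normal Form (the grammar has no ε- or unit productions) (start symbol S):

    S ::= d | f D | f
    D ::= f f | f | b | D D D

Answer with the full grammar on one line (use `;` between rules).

Introduce a nonterminal for each terminal appearing in a rule of length ≥ 2: X1 → f.
Binarize each right-hand side of length ≥ 3 by chaining fresh nonterminals (Y1, Y2, …): affected rules were D → D D D.

S ::= d | X1 D | f; D ::= X1 X1 | f | b | D Y1; X1 ::= f; Y1 ::= D D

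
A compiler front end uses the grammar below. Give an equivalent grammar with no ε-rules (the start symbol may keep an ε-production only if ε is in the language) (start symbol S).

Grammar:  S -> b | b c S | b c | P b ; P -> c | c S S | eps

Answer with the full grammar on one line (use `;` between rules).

S -> b | b c S | b c | P b; P -> c | c S S

Nullable set = {P}.
ε ∉ L(G), so no ε-production is kept.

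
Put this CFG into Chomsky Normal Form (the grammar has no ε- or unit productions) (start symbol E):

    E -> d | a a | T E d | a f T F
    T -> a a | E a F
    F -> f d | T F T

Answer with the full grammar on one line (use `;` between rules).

Introduce a nonterminal for each terminal appearing in a rule of length ≥ 2: X1 → a, X2 → d, X3 → f.
Binarize each right-hand side of length ≥ 3 by chaining fresh nonterminals (Y1, Y2, …): affected rules were E → T E X2; E → X1 X3 T F; T → E X1 F; F → T F T.

E -> d | X1 X1 | T Y1 | X1 Y2; T -> X1 X1 | E Y4; F -> X3 X2 | T Y5; X1 -> a; X2 -> d; X3 -> f; Y1 -> E X2; Y2 -> X3 Y3; Y3 -> T F; Y4 -> X1 F; Y5 -> F T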